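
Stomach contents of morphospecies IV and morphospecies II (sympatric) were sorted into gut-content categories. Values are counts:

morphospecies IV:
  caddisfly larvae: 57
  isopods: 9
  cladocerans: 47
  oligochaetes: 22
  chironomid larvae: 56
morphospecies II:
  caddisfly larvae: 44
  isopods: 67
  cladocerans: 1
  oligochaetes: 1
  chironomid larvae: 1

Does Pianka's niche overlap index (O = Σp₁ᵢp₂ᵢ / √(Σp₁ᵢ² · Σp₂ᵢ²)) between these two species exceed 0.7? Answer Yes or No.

No

Proportions for morphospecies IV (n=191): 57/191=0.2984, 9/191=0.0471, 47/191=0.2461, 22/191=0.1152, 56/191=0.2932
Proportions for morphospecies II (n=114): 44/114=0.3860, 67/114=0.5877, 1/114=0.0088, 1/114=0.0088, 1/114=0.0088
Σ p₁ᵢp₂ᵢ = 0.115182 + 0.027681 + 0.002166 + 0.001014 + 0.002580 = 0.148623
Σp_1ᵢ² = 0.2984² + 0.0471² + 0.2461² + 0.1152² + 0.2932² = 0.089043 + 0.002218 + 0.060565 + 0.013271 + 0.085966 = 0.251063
Σp_2ᵢ² = 0.3860² + 0.5877² + 0.0088² + 0.0088² + 0.0088² = 0.148996 + 0.345391 + 0.000077 + 0.000077 + 0.000077 = 0.494618
O = 0.148623 / √(0.251063 × 0.494618) = 0.148623 / 0.3523922 = 0.4218
O = 0.4218 < 0.7 → No.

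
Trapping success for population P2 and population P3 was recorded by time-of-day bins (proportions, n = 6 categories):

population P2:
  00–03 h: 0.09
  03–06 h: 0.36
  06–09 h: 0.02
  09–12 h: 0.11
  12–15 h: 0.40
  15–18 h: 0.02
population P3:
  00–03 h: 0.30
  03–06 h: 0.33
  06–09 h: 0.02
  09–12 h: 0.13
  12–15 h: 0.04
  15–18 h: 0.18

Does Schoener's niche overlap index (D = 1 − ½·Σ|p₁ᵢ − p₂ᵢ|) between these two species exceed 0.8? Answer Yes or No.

Σ|p₁ᵢ − p₂ᵢ| = 0.21 + 0.03 + 0.00 + 0.02 + 0.36 + 0.16 = 0.78
D = 1 − ½ × 0.78 = 1 − 0.390 = 0.6100
D = 0.6100 < 0.8 → No.

No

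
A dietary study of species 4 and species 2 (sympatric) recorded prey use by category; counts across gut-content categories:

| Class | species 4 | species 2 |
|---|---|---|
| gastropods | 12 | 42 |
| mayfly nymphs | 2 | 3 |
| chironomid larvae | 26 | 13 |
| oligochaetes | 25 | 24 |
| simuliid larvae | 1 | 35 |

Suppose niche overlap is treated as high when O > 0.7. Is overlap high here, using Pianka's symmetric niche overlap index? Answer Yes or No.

No

Proportions for species 4 (n=66): 12/66=0.1818, 2/66=0.0303, 26/66=0.3939, 25/66=0.3788, 1/66=0.0152
Proportions for species 2 (n=117): 42/117=0.3590, 3/117=0.0256, 13/117=0.1111, 24/117=0.2051, 35/117=0.2991
Σ p₁ᵢp₂ᵢ = 0.065266 + 0.000776 + 0.043762 + 0.077692 + 0.004546 = 0.192042
Σp_1ᵢ² = 0.1818² + 0.0303² + 0.3939² + 0.3788² + 0.0152² = 0.033051 + 0.000918 + 0.155157 + 0.143489 + 0.000231 = 0.332846
Σp_2ᵢ² = 0.3590² + 0.0256² + 0.1111² + 0.2051² + 0.2991² = 0.128881 + 0.000655 + 0.012343 + 0.042066 + 0.089461 = 0.273406
O = 0.192042 / √(0.332846 × 0.273406) = 0.192042 / 0.3016655 = 0.6366
O = 0.6366 < 0.7 → No.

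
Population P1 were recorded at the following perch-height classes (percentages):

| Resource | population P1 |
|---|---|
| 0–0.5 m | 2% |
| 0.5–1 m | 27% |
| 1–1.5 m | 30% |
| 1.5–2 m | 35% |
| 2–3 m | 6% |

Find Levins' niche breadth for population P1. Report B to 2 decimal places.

3.46

Convert percentages to proportions (divide by 100).
Σpᵢ² = 0.02² + 0.27² + 0.30² + 0.35² + 0.06² = 0.0004 + 0.0729 + 0.0900 + 0.1225 + 0.0036 = 0.2894
B = 1 / 0.2894 = 3.4554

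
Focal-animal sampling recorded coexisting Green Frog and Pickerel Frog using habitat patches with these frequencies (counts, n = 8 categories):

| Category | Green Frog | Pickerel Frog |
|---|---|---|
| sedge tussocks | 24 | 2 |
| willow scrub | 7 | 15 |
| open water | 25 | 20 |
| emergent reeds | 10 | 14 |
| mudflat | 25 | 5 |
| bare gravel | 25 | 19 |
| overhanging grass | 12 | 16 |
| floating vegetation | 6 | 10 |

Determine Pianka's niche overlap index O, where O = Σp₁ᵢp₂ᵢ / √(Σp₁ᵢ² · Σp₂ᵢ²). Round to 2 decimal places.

0.79

Proportions for Green Frog (n=134): 24/134=0.1791, 7/134=0.0522, 25/134=0.1866, 10/134=0.0746, 25/134=0.1866, 25/134=0.1866, 12/134=0.0896, 6/134=0.0448
Proportions for Pickerel Frog (n=101): 2/101=0.0198, 15/101=0.1485, 20/101=0.1980, 14/101=0.1386, 5/101=0.0495, 19/101=0.1881, 16/101=0.1584, 10/101=0.0990
Σ p₁ᵢp₂ᵢ = 0.003546 + 0.007752 + 0.036947 + 0.010340 + 0.009237 + 0.035099 + 0.014193 + 0.004435 = 0.121549
Σp_1ᵢ² = 0.1791² + 0.0522² + 0.1866² + 0.0746² + 0.1866² + 0.1866² + 0.0896² + 0.0448² = 0.032077 + 0.002725 + 0.034820 + 0.005565 + 0.034820 + 0.034820 + 0.008028 + 0.002007 = 0.154862
Σp_2ᵢ² = 0.0198² + 0.1485² + 0.1980² + 0.1386² + 0.0495² + 0.1881² + 0.1584² + 0.0990² = 0.000392 + 0.022052 + 0.039204 + 0.019210 + 0.002450 + 0.035382 + 0.025091 + 0.009801 = 0.153582
O = 0.121549 / √(0.154862 × 0.153582) = 0.121549 / 0.1542207 = 0.7881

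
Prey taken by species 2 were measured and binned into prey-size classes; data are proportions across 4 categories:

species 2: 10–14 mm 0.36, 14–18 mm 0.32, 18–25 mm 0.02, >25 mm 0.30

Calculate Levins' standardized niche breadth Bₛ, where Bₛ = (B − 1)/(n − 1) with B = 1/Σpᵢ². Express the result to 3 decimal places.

0.701

Σpᵢ² = 0.36² + 0.32² + 0.02² + 0.30² = 0.1296 + 0.1024 + 0.0004 + 0.0900 = 0.3224
B = 1 / 0.3224 = 3.10174
Bₛ = (B − 1)/(n − 1) = (3.10174 − 1)/(4 − 1) = 2.10174/3 = 0.70058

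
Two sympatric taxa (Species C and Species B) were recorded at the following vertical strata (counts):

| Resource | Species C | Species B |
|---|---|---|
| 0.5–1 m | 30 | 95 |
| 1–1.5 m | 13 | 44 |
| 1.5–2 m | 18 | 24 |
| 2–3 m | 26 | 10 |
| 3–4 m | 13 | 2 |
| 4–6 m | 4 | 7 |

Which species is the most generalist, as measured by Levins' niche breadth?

Species C

Proportions for Species C (n=104): 30/104=0.2885, 13/104=0.1250, 18/104=0.1731, 26/104=0.2500, 13/104=0.1250, 4/104=0.0385
Proportions for Species B (n=182): 95/182=0.5220, 44/182=0.2418, 24/182=0.1319, 10/182=0.0549, 2/182=0.0110, 7/182=0.0385
Σp_Cᵢ² = 0.2885² + 0.1250² + 0.1731² + 0.2500² + 0.1250² + 0.0385² = 0.083232 + 0.015625 + 0.029964 + 0.062500 + 0.015625 + 0.001482 = 0.208428
B_C = 1 / 0.208428 = 4.7978
Σp_Bᵢ² = 0.5220² + 0.2418² + 0.1319² + 0.0549² + 0.0110² + 0.0385² = 0.272484 + 0.058467 + 0.017398 + 0.003014 + 0.000121 + 0.001482 = 0.352966
B_B = 1 / 0.352966 = 2.8331
Highest B → broadest niche (most generalist): Species C (B = 4.80).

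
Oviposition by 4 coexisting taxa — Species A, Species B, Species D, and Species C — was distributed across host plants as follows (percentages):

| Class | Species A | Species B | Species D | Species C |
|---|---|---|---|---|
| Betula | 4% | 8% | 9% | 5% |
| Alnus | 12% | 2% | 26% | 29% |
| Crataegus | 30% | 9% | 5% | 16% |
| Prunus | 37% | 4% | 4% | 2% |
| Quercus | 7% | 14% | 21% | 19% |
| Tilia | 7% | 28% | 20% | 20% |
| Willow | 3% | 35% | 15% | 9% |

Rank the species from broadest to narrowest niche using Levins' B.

Convert percentages to proportions (divide by 100).
Σp_Aᵢ² = 0.04² + 0.12² + 0.30² + 0.37² + 0.07² + 0.07² + 0.03² = 0.0016 + 0.0144 + 0.0900 + 0.1369 + 0.0049 + 0.0049 + 0.0009 = 0.2536
B_A = 1 / 0.2536 = 3.9432
Σp_Bᵢ² = 0.08² + 0.02² + 0.09² + 0.04² + 0.14² + 0.28² + 0.35² = 0.0064 + 0.0004 + 0.0081 + 0.0016 + 0.0196 + 0.0784 + 0.1225 = 0.2370
B_B = 1 / 0.2370 = 4.2194
Σp_Dᵢ² = 0.09² + 0.26² + 0.05² + 0.04² + 0.21² + 0.20² + 0.15² = 0.0081 + 0.0676 + 0.0025 + 0.0016 + 0.0441 + 0.0400 + 0.0225 = 0.1864
B_D = 1 / 0.1864 = 5.3648
Σp_Cᵢ² = 0.05² + 0.29² + 0.16² + 0.02² + 0.19² + 0.20² + 0.09² = 0.0025 + 0.0841 + 0.0256 + 0.0004 + 0.0361 + 0.0400 + 0.0081 = 0.1968
B_C = 1 / 0.1968 = 5.0813
Ranking by B (broadest → narrowest): Species D (5.36) > Species C (5.08) > Species B (4.22) > Species A (3.94)

Species D > Species C > Species B > Species A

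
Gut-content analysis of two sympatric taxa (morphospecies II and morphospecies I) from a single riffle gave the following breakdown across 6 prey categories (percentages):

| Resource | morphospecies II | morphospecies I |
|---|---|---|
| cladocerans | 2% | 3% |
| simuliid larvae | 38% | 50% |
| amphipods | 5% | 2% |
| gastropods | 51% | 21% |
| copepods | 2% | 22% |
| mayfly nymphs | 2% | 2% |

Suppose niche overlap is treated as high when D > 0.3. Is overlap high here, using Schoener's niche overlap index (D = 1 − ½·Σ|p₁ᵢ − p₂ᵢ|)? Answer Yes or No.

Yes

Convert percentages to proportions (divide by 100).
Σ|p₁ᵢ − p₂ᵢ| = 0.01 + 0.12 + 0.03 + 0.30 + 0.20 + 0.00 = 0.66
D = 1 − ½ × 0.66 = 1 − 0.330 = 0.6700
D = 0.6700 > 0.3 → Yes.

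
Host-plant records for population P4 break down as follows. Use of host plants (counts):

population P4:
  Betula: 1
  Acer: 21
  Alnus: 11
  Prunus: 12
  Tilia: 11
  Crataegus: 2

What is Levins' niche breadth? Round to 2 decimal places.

Proportions for population P4 (n=58): 1/58=0.0172, 21/58=0.3621, 11/58=0.1897, 12/58=0.2069, 11/58=0.1897, 2/58=0.0345
Σpᵢ² = 0.0172² + 0.3621² + 0.1897² + 0.2069² + 0.1897² + 0.0345² = 0.000296 + 0.131116 + 0.035986 + 0.042808 + 0.035986 + 0.001190 = 0.247382
B = 1 / 0.247382 = 4.0423

4.04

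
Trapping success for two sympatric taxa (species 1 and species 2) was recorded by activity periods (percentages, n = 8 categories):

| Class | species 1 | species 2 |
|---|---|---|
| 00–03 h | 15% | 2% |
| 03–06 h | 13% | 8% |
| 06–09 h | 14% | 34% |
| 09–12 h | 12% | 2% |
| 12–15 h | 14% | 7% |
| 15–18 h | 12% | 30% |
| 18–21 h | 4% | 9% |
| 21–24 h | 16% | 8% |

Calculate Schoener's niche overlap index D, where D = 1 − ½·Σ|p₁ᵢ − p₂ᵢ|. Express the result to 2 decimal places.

0.57

Convert percentages to proportions (divide by 100).
Σ|p₁ᵢ − p₂ᵢ| = 0.13 + 0.05 + 0.20 + 0.10 + 0.07 + 0.18 + 0.05 + 0.08 = 0.86
D = 1 − ½ × 0.86 = 1 − 0.430 = 0.5700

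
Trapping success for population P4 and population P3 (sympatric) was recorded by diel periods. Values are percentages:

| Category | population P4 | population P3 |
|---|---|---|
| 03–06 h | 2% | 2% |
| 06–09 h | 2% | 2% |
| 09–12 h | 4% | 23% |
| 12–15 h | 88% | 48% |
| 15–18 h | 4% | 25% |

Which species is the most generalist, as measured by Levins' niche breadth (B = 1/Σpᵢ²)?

population P3

Convert percentages to proportions (divide by 100).
Σp_P4ᵢ² = 0.02² + 0.02² + 0.04² + 0.88² + 0.04² = 0.0004 + 0.0004 + 0.0016 + 0.7744 + 0.0016 = 0.7784
B_P4 = 1 / 0.7784 = 1.2847
Σp_P3ᵢ² = 0.02² + 0.02² + 0.23² + 0.48² + 0.25² = 0.0004 + 0.0004 + 0.0529 + 0.2304 + 0.0625 = 0.3466
B_P3 = 1 / 0.3466 = 2.8852
Highest B → broadest niche (most generalist): population P3 (B = 2.89).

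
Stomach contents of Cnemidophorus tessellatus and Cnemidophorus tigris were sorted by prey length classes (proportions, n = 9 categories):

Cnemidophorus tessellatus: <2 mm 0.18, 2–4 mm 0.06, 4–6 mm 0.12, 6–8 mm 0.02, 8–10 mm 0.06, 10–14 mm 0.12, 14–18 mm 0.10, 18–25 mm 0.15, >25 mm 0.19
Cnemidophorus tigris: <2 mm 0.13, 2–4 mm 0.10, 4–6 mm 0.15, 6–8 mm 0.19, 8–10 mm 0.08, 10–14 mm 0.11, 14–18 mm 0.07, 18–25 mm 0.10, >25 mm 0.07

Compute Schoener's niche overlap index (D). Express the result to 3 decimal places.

0.740

Σ|p₁ᵢ − p₂ᵢ| = 0.05 + 0.04 + 0.03 + 0.17 + 0.02 + 0.01 + 0.03 + 0.05 + 0.12 = 0.52
D = 1 − ½ × 0.52 = 1 − 0.260 = 0.74000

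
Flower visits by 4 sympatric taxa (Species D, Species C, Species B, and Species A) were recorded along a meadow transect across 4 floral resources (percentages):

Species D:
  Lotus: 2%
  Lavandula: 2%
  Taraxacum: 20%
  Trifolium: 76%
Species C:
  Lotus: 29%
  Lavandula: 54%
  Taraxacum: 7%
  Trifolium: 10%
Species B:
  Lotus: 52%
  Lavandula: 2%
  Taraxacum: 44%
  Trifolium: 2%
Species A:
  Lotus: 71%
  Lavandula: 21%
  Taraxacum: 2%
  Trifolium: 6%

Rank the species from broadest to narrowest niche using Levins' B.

Convert percentages to proportions (divide by 100).
Σp_Dᵢ² = 0.02² + 0.02² + 0.20² + 0.76² = 0.0004 + 0.0004 + 0.0400 + 0.5776 = 0.6184
B_D = 1 / 0.6184 = 1.6171
Σp_Cᵢ² = 0.29² + 0.54² + 0.07² + 0.10² = 0.0841 + 0.2916 + 0.0049 + 0.0100 = 0.3906
B_C = 1 / 0.3906 = 2.5602
Σp_Bᵢ² = 0.52² + 0.02² + 0.44² + 0.02² = 0.2704 + 0.0004 + 0.1936 + 0.0004 = 0.4648
B_B = 1 / 0.4648 = 2.1515
Σp_Aᵢ² = 0.71² + 0.21² + 0.02² + 0.06² = 0.5041 + 0.0441 + 0.0004 + 0.0036 = 0.5522
B_A = 1 / 0.5522 = 1.8109
Ranking by B (broadest → narrowest): Species C (2.56) > Species B (2.15) > Species A (1.81) > Species D (1.62)

Species C > Species B > Species A > Species D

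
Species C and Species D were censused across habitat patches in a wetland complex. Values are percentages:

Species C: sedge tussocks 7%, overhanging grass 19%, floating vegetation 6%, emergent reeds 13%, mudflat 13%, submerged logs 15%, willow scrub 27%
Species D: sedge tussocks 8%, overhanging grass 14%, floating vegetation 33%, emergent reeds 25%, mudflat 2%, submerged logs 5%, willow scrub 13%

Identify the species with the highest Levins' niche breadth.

Species C

Convert percentages to proportions (divide by 100).
Σp_Cᵢ² = 0.07² + 0.19² + 0.06² + 0.13² + 0.13² + 0.15² + 0.27² = 0.0049 + 0.0361 + 0.0036 + 0.0169 + 0.0169 + 0.0225 + 0.0729 = 0.1738
B_C = 1 / 0.1738 = 5.7537
Σp_Dᵢ² = 0.08² + 0.14² + 0.33² + 0.25² + 0.02² + 0.05² + 0.13² = 0.0064 + 0.0196 + 0.1089 + 0.0625 + 0.0004 + 0.0025 + 0.0169 = 0.2172
B_D = 1 / 0.2172 = 4.6041
Highest B → broadest niche (most generalist): Species C (B = 5.75).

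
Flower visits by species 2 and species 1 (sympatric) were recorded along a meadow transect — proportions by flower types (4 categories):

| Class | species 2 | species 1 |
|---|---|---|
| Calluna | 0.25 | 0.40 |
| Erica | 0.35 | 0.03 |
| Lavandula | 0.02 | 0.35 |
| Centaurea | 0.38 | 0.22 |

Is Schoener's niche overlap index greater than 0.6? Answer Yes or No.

No

Σ|p₁ᵢ − p₂ᵢ| = 0.15 + 0.32 + 0.33 + 0.16 = 0.96
D = 1 − ½ × 0.96 = 1 − 0.480 = 0.5200
D = 0.5200 < 0.6 → No.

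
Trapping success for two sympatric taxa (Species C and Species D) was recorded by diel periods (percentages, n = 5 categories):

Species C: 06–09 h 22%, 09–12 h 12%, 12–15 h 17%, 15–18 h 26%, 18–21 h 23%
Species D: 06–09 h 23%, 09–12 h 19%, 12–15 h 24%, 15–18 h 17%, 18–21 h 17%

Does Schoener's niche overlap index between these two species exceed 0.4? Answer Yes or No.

Yes

Convert percentages to proportions (divide by 100).
Σ|p₁ᵢ − p₂ᵢ| = 0.01 + 0.07 + 0.07 + 0.09 + 0.06 = 0.30
D = 1 − ½ × 0.30 = 1 − 0.150 = 0.8500
D = 0.8500 > 0.4 → Yes.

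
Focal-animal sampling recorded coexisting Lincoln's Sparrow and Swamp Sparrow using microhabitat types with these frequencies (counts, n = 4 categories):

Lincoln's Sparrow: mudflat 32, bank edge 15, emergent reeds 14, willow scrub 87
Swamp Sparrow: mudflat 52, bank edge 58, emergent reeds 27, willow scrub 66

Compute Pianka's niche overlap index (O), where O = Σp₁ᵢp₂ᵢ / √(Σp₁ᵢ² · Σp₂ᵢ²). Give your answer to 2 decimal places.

0.86

Proportions for Lincoln's Sparrow (n=148): 32/148=0.2162, 15/148=0.1014, 14/148=0.0946, 87/148=0.5878
Proportions for Swamp Sparrow (n=203): 52/203=0.2562, 58/203=0.2857, 27/203=0.1330, 66/203=0.3251
Σ p₁ᵢp₂ᵢ = 0.055390 + 0.028970 + 0.012582 + 0.191094 = 0.288036
Σp_1ᵢ² = 0.2162² + 0.1014² + 0.0946² + 0.5878² = 0.046742 + 0.010282 + 0.008949 + 0.345509 = 0.411482
Σp_2ᵢ² = 0.2562² + 0.2857² + 0.1330² + 0.3251² = 0.065638 + 0.081624 + 0.017689 + 0.105690 = 0.270641
O = 0.288036 / √(0.411482 × 0.270641) = 0.288036 / 0.3337123 = 0.8631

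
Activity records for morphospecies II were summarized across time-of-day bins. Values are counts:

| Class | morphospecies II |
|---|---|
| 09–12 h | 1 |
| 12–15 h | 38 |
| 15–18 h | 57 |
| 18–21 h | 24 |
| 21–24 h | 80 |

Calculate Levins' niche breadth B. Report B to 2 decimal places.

3.43

Proportions for morphospecies II (n=200): 1/200=0.0050, 38/200=0.1900, 57/200=0.2850, 24/200=0.1200, 80/200=0.4000
Σpᵢ² = 0.0050² + 0.1900² + 0.2850² + 0.1200² + 0.4000² = 0.000025 + 0.036100 + 0.081225 + 0.014400 + 0.160000 = 0.291750
B = 1 / 0.291750 = 3.4276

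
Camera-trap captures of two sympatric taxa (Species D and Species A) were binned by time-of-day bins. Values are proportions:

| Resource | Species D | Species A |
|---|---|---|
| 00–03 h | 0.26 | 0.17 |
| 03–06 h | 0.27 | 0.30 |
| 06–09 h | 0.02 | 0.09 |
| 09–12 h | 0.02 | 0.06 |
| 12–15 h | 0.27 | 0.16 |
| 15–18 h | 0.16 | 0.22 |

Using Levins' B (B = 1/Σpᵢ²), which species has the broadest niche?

Σp_Dᵢ² = 0.26² + 0.27² + 0.02² + 0.02² + 0.27² + 0.16² = 0.0676 + 0.0729 + 0.0004 + 0.0004 + 0.0729 + 0.0256 = 0.2398
B_D = 1 / 0.2398 = 4.1701
Σp_Aᵢ² = 0.17² + 0.30² + 0.09² + 0.06² + 0.16² + 0.22² = 0.0289 + 0.0900 + 0.0081 + 0.0036 + 0.0256 + 0.0484 = 0.2046
B_A = 1 / 0.2046 = 4.8876
Highest B → broadest niche (most generalist): Species A (B = 4.89).

Species A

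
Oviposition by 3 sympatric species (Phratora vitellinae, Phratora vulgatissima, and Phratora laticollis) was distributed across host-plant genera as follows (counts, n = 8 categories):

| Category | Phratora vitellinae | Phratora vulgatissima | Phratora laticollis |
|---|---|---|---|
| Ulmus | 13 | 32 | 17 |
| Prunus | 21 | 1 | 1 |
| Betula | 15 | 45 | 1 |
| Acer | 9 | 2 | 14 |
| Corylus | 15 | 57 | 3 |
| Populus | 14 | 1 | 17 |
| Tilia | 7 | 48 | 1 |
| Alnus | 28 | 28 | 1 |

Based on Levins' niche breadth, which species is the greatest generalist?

Proportions for Phratora vitellinae (n=122): 13/122=0.1066, 21/122=0.1721, 15/122=0.1230, 9/122=0.0738, 15/122=0.1230, 14/122=0.1148, 7/122=0.0574, 28/122=0.2295
Proportions for Phratora vulgatissima (n=214): 32/214=0.1495, 1/214=0.0047, 45/214=0.2103, 2/214=0.0093, 57/214=0.2664, 1/214=0.0047, 48/214=0.2243, 28/214=0.1308
Proportions for Phratora laticollis (n=55): 17/55=0.3091, 1/55=0.0182, 1/55=0.0182, 14/55=0.2545, 3/55=0.0545, 17/55=0.3091, 1/55=0.0182, 1/55=0.0182
Σp_viteᵢ² = 0.1066² + 0.1721² + 0.1230² + 0.0738² + 0.1230² + 0.1148² + 0.0574² + 0.2295² = 0.011364 + 0.029618 + 0.015129 + 0.005446 + 0.015129 + 0.013179 + 0.003295 + 0.052670 = 0.145830
B_vite = 1 / 0.145830 = 6.8573
Σp_vulgᵢ² = 0.1495² + 0.0047² + 0.2103² + 0.0093² + 0.2664² + 0.0047² + 0.2243² + 0.1308² = 0.022350 + 0.000022 + 0.044226 + 0.000086 + 0.070969 + 0.000022 + 0.050310 + 0.017109 = 0.205094
B_vulg = 1 / 0.205094 = 4.8758
Σp_latiᵢ² = 0.3091² + 0.0182² + 0.0182² + 0.2545² + 0.0545² + 0.3091² + 0.0182² + 0.0182² = 0.095543 + 0.000331 + 0.000331 + 0.064770 + 0.002970 + 0.095543 + 0.000331 + 0.000331 = 0.260150
B_lati = 1 / 0.260150 = 3.8439
Highest B → broadest niche (most generalist): Phratora vitellinae (B = 6.86).

Phratora vitellinae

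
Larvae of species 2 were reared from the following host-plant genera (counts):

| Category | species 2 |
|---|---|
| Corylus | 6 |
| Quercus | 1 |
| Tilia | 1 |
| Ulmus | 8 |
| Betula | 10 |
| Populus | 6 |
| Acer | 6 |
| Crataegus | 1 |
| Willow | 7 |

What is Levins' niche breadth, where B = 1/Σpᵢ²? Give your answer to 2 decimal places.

6.53

Proportions for species 2 (n=46): 6/46=0.1304, 1/46=0.0217, 1/46=0.0217, 8/46=0.1739, 10/46=0.2174, 6/46=0.1304, 6/46=0.1304, 1/46=0.0217, 7/46=0.1522
Σpᵢ² = 0.1304² + 0.0217² + 0.0217² + 0.1739² + 0.2174² + 0.1304² + 0.1304² + 0.0217² + 0.1522² = 0.017004 + 0.000471 + 0.000471 + 0.030241 + 0.047263 + 0.017004 + 0.017004 + 0.000471 + 0.023165 = 0.153094
B = 1 / 0.153094 = 6.5319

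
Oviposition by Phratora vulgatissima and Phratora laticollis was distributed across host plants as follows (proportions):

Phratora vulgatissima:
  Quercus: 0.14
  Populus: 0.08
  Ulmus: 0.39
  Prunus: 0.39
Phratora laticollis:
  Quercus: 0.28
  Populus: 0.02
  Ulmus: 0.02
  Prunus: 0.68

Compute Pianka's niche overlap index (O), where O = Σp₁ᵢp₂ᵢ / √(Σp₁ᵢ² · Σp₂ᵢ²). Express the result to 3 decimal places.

0.742

Σ p₁ᵢp₂ᵢ = 0.0392 + 0.0016 + 0.0078 + 0.2652 = 0.3138
Σp_1ᵢ² = 0.14² + 0.08² + 0.39² + 0.39² = 0.0196 + 0.0064 + 0.1521 + 0.1521 = 0.3302
Σp_2ᵢ² = 0.28² + 0.02² + 0.02² + 0.68² = 0.0784 + 0.0004 + 0.0004 + 0.4624 = 0.5416
O = 0.3138 / √(0.3302 × 0.5416) = 0.3138 / 0.422890 = 0.74204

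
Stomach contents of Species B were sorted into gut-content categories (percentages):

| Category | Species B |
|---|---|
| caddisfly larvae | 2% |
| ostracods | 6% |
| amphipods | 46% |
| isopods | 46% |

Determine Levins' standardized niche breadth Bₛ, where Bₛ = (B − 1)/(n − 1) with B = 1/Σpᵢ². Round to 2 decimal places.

Convert percentages to proportions (divide by 100).
Σpᵢ² = 0.02² + 0.06² + 0.46² + 0.46² = 0.0004 + 0.0036 + 0.2116 + 0.2116 = 0.4272
B = 1 / 0.4272 = 2.3408
Bₛ = (B − 1)/(n − 1) = (2.3408 − 1)/(4 − 1) = 1.3408/3 = 0.4469

0.45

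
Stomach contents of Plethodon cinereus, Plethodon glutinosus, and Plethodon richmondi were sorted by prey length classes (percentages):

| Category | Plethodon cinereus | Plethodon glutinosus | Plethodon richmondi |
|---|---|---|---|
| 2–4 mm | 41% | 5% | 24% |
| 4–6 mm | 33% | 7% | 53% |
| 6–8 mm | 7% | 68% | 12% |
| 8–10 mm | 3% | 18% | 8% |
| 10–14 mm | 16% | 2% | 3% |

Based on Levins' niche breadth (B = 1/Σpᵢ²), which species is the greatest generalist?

Convert percentages to proportions (divide by 100).
Σp_cineᵢ² = 0.41² + 0.33² + 0.07² + 0.03² + 0.16² = 0.1681 + 0.1089 + 0.0049 + 0.0009 + 0.0256 = 0.3084
B_cine = 1 / 0.3084 = 3.2425
Σp_glutᵢ² = 0.05² + 0.07² + 0.68² + 0.18² + 0.02² = 0.0025 + 0.0049 + 0.4624 + 0.0324 + 0.0004 = 0.5026
B_glut = 1 / 0.5026 = 1.9897
Σp_richᵢ² = 0.24² + 0.53² + 0.12² + 0.08² + 0.03² = 0.0576 + 0.2809 + 0.0144 + 0.0064 + 0.0009 = 0.3602
B_rich = 1 / 0.3602 = 2.7762
Highest B → broadest niche (most generalist): Plethodon cinereus (B = 3.24).

Plethodon cinereus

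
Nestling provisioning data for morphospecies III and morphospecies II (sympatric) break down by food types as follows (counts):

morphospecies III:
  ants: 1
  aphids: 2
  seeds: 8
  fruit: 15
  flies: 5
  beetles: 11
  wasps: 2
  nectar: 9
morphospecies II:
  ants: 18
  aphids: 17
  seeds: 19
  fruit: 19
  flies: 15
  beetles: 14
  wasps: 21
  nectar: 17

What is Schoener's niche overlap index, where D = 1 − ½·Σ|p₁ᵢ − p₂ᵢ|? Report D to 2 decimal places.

Proportions for morphospecies III (n=53): 1/53=0.0189, 2/53=0.0377, 8/53=0.1509, 15/53=0.2830, 5/53=0.0943, 11/53=0.2075, 2/53=0.0377, 9/53=0.1698
Proportions for morphospecies II (n=140): 18/140=0.1286, 17/140=0.1214, 19/140=0.1357, 19/140=0.1357, 15/140=0.1071, 14/140=0.1000, 21/140=0.1500, 17/140=0.1214
Σ|p₁ᵢ − p₂ᵢ| = 0.1097 + 0.0837 + 0.0152 + 0.1473 + 0.0128 + 0.1075 + 0.1123 + 0.0484 = 0.6369
D = 1 − ½ × 0.6369 = 1 − 0.31845 = 0.68155

0.68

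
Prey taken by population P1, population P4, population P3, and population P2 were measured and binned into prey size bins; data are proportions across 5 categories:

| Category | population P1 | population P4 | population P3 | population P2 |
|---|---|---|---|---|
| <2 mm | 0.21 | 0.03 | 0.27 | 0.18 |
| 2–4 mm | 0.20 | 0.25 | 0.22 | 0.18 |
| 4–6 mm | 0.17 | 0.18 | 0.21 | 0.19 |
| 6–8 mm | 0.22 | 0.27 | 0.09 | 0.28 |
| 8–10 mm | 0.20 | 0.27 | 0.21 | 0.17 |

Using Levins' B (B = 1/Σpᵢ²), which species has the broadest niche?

Σp_P1ᵢ² = 0.21² + 0.20² + 0.17² + 0.22² + 0.20² = 0.0441 + 0.0400 + 0.0289 + 0.0484 + 0.0400 = 0.2014
B_P1 = 1 / 0.2014 = 4.9652
Σp_P4ᵢ² = 0.03² + 0.25² + 0.18² + 0.27² + 0.27² = 0.0009 + 0.0625 + 0.0324 + 0.0729 + 0.0729 = 0.2416
B_P4 = 1 / 0.2416 = 4.1391
Σp_P3ᵢ² = 0.27² + 0.22² + 0.21² + 0.09² + 0.21² = 0.0729 + 0.0484 + 0.0441 + 0.0081 + 0.0441 = 0.2176
B_P3 = 1 / 0.2176 = 4.5956
Σp_P2ᵢ² = 0.18² + 0.18² + 0.19² + 0.28² + 0.17² = 0.0324 + 0.0324 + 0.0361 + 0.0784 + 0.0289 = 0.2082
B_P2 = 1 / 0.2082 = 4.8031
Highest B → broadest niche (most generalist): population P1 (B = 4.97).

population P1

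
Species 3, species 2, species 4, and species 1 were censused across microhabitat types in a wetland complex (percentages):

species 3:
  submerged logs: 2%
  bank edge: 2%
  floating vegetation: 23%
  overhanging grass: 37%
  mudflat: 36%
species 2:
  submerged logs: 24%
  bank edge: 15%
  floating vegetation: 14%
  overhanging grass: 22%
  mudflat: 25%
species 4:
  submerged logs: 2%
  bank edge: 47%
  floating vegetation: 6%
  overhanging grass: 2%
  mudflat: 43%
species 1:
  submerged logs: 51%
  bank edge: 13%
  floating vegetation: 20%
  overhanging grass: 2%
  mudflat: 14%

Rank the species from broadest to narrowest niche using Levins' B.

species 2 > species 3 > species 1 > species 4

Convert percentages to proportions (divide by 100).
Σp_3ᵢ² = 0.02² + 0.02² + 0.23² + 0.37² + 0.36² = 0.0004 + 0.0004 + 0.0529 + 0.1369 + 0.1296 = 0.3202
B_3 = 1 / 0.3202 = 3.1230
Σp_2ᵢ² = 0.24² + 0.15² + 0.14² + 0.22² + 0.25² = 0.0576 + 0.0225 + 0.0196 + 0.0484 + 0.0625 = 0.2106
B_2 = 1 / 0.2106 = 4.7483
Σp_4ᵢ² = 0.02² + 0.47² + 0.06² + 0.02² + 0.43² = 0.0004 + 0.2209 + 0.0036 + 0.0004 + 0.1849 = 0.4102
B_4 = 1 / 0.4102 = 2.4378
Σp_1ᵢ² = 0.51² + 0.13² + 0.20² + 0.02² + 0.14² = 0.2601 + 0.0169 + 0.0400 + 0.0004 + 0.0196 = 0.3370
B_1 = 1 / 0.3370 = 2.9674
Ranking by B (broadest → narrowest): species 2 (4.75) > species 3 (3.12) > species 1 (2.97) > species 4 (2.44)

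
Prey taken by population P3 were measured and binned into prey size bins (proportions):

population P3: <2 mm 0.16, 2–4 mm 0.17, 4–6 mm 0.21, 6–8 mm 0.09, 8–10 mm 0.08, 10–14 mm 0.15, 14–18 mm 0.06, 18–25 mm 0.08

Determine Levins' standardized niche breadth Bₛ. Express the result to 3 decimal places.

0.838

Σpᵢ² = 0.16² + 0.17² + 0.21² + 0.09² + 0.08² + 0.15² + 0.06² + 0.08² = 0.0256 + 0.0289 + 0.0441 + 0.0081 + 0.0064 + 0.0225 + 0.0036 + 0.0064 = 0.1456
B = 1 / 0.1456 = 6.86813
Bₛ = (B − 1)/(n − 1) = (6.86813 − 1)/(8 − 1) = 5.86813/7 = 0.83830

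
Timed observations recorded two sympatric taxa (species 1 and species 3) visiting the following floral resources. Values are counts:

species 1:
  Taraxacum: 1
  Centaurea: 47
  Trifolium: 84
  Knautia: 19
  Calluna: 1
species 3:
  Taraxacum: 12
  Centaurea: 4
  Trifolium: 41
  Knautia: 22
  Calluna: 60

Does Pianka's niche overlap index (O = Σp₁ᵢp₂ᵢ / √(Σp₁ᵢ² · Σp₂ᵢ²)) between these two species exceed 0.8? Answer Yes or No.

Proportions for species 1 (n=152): 1/152=0.0066, 47/152=0.3092, 84/152=0.5526, 19/152=0.1250, 1/152=0.0066
Proportions for species 3 (n=139): 12/139=0.0863, 4/139=0.0288, 41/139=0.2950, 22/139=0.1583, 60/139=0.4317
Σ p₁ᵢp₂ᵢ = 0.000570 + 0.008905 + 0.163017 + 0.019788 + 0.002849 = 0.195129
Σp_1ᵢ² = 0.0066² + 0.3092² + 0.5526² + 0.1250² + 0.0066² = 0.000044 + 0.095605 + 0.305367 + 0.015625 + 0.000044 = 0.416685
Σp_2ᵢ² = 0.0863² + 0.0288² + 0.2950² + 0.1583² + 0.4317² = 0.007448 + 0.000829 + 0.087025 + 0.025059 + 0.186365 = 0.306726
O = 0.195129 / √(0.416685 × 0.306726) = 0.195129 / 0.3575026 = 0.5458
O = 0.5458 < 0.8 → No.

No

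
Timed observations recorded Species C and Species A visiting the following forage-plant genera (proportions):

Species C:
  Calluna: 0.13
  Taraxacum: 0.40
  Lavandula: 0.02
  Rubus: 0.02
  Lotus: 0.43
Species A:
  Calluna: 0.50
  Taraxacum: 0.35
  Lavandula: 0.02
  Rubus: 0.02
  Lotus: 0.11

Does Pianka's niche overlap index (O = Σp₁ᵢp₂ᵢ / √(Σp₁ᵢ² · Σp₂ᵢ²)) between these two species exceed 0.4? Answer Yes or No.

Σ p₁ᵢp₂ᵢ = 0.0650 + 0.1400 + 0.0004 + 0.0004 + 0.0473 = 0.2531
Σp_1ᵢ² = 0.13² + 0.40² + 0.02² + 0.02² + 0.43² = 0.0169 + 0.1600 + 0.0004 + 0.0004 + 0.1849 = 0.3626
Σp_2ᵢ² = 0.50² + 0.35² + 0.02² + 0.02² + 0.11² = 0.2500 + 0.1225 + 0.0004 + 0.0004 + 0.0121 = 0.3854
O = 0.2531 / √(0.3626 × 0.3854) = 0.2531 / 0.37383 = 0.6770
O = 0.6770 > 0.4 → Yes.

Yes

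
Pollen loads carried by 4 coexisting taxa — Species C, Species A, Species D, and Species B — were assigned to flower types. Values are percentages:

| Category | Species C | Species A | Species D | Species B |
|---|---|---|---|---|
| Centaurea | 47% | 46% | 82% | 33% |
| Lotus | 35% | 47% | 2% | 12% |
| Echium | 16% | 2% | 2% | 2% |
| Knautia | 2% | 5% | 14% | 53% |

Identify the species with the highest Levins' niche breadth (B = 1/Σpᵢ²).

Species C

Convert percentages to proportions (divide by 100).
Σp_Cᵢ² = 0.47² + 0.35² + 0.16² + 0.02² = 0.2209 + 0.1225 + 0.0256 + 0.0004 = 0.3694
B_C = 1 / 0.3694 = 2.7071
Σp_Aᵢ² = 0.46² + 0.47² + 0.02² + 0.05² = 0.2116 + 0.2209 + 0.0004 + 0.0025 = 0.4354
B_A = 1 / 0.4354 = 2.2967
Σp_Dᵢ² = 0.82² + 0.02² + 0.02² + 0.14² = 0.6724 + 0.0004 + 0.0004 + 0.0196 = 0.6928
B_D = 1 / 0.6928 = 1.4434
Σp_Bᵢ² = 0.33² + 0.12² + 0.02² + 0.53² = 0.1089 + 0.0144 + 0.0004 + 0.2809 = 0.4046
B_B = 1 / 0.4046 = 2.4716
Highest B → broadest niche (most generalist): Species C (B = 2.71).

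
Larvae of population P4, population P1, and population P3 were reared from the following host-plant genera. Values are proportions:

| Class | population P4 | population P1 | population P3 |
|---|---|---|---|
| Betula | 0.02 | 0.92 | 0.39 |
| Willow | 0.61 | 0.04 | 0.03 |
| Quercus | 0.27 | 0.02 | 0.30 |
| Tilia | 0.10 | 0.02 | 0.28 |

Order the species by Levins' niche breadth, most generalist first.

population P3 > population P4 > population P1

Σp_P4ᵢ² = 0.02² + 0.61² + 0.27² + 0.10² = 0.0004 + 0.3721 + 0.0729 + 0.0100 = 0.4554
B_P4 = 1 / 0.4554 = 2.1959
Σp_P1ᵢ² = 0.92² + 0.04² + 0.02² + 0.02² = 0.8464 + 0.0016 + 0.0004 + 0.0004 = 0.8488
B_P1 = 1 / 0.8488 = 1.1781
Σp_P3ᵢ² = 0.39² + 0.03² + 0.30² + 0.28² = 0.1521 + 0.0009 + 0.0900 + 0.0784 = 0.3214
B_P3 = 1 / 0.3214 = 3.1114
Ranking by B (broadest → narrowest): population P3 (3.11) > population P4 (2.20) > population P1 (1.18)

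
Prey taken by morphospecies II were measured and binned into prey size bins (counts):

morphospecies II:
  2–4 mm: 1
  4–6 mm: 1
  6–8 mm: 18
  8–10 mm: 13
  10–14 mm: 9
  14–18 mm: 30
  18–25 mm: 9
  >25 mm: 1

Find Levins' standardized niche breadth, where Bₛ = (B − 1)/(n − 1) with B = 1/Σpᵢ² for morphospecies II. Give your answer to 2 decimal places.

Proportions for morphospecies II (n=82): 1/82=0.0122, 1/82=0.0122, 18/82=0.2195, 13/82=0.1585, 9/82=0.1098, 30/82=0.3659, 9/82=0.1098, 1/82=0.0122
Σpᵢ² = 0.0122² + 0.0122² + 0.2195² + 0.1585² + 0.1098² + 0.3659² + 0.1098² + 0.0122² = 0.000149 + 0.000149 + 0.048180 + 0.025122 + 0.012056 + 0.133883 + 0.012056 + 0.000149 = 0.231744
B = 1 / 0.231744 = 4.3151
Bₛ = (B − 1)/(n − 1) = (4.3151 − 1)/(8 − 1) = 3.3151/7 = 0.4736

0.47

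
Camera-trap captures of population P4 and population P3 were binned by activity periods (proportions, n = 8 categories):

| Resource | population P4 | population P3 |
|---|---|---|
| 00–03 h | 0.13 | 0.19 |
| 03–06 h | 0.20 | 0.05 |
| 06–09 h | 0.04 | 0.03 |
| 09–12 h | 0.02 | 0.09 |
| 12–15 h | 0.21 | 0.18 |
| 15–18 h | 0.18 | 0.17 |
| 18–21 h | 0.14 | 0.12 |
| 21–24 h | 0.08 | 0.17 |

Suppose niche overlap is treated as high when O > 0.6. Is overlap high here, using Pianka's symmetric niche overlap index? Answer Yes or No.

Yes

Σ p₁ᵢp₂ᵢ = 0.0247 + 0.0100 + 0.0012 + 0.0018 + 0.0378 + 0.0306 + 0.0168 + 0.0136 = 0.1365
Σp_1ᵢ² = 0.13² + 0.20² + 0.04² + 0.02² + 0.21² + 0.18² + 0.14² + 0.08² = 0.0169 + 0.0400 + 0.0016 + 0.0004 + 0.0441 + 0.0324 + 0.0196 + 0.0064 = 0.1614
Σp_2ᵢ² = 0.19² + 0.05² + 0.03² + 0.09² + 0.18² + 0.17² + 0.12² + 0.17² = 0.0361 + 0.0025 + 0.0009 + 0.0081 + 0.0324 + 0.0289 + 0.0144 + 0.0289 = 0.1522
O = 0.1365 / √(0.1614 × 0.1522) = 0.1365 / 0.15673 = 0.8709
O = 0.8709 > 0.6 → Yes.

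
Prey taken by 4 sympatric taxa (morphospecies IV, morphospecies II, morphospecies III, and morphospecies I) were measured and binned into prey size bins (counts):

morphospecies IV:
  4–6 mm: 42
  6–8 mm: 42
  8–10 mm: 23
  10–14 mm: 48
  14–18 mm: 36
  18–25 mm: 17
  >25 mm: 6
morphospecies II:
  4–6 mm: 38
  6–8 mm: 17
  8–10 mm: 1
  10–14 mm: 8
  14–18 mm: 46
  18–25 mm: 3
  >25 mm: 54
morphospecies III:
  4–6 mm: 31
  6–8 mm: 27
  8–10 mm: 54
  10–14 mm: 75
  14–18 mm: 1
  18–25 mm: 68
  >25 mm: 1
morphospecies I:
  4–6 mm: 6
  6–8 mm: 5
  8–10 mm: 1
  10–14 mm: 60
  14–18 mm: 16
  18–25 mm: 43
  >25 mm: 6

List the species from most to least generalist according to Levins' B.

Proportions for morphospecies IV (n=214): 42/214=0.1963, 42/214=0.1963, 23/214=0.1075, 48/214=0.2243, 36/214=0.1682, 17/214=0.0794, 6/214=0.0280
Proportions for morphospecies II (n=167): 38/167=0.2275, 17/167=0.1018, 1/167=0.0060, 8/167=0.0479, 46/167=0.2754, 3/167=0.0180, 54/167=0.3234
Proportions for morphospecies III (n=257): 31/257=0.1206, 27/257=0.1051, 54/257=0.2101, 75/257=0.2918, 1/257=0.0039, 68/257=0.2646, 1/257=0.0039
Proportions for morphospecies I (n=137): 6/137=0.0438, 5/137=0.0365, 1/137=0.0073, 60/137=0.4380, 16/137=0.1168, 43/137=0.3139, 6/137=0.0438
Σp_IVᵢ² = 0.1963² + 0.1963² + 0.1075² + 0.2243² + 0.1682² + 0.0794² + 0.0280² = 0.038534 + 0.038534 + 0.011556 + 0.050310 + 0.028291 + 0.006304 + 0.000784 = 0.174313
B_IV = 1 / 0.174313 = 5.7368
Σp_IIᵢ² = 0.2275² + 0.1018² + 0.0060² + 0.0479² + 0.2754² + 0.0180² + 0.3234² = 0.051756 + 0.010363 + 0.000036 + 0.002294 + 0.075845 + 0.000324 + 0.104588 = 0.245206
B_II = 1 / 0.245206 = 4.0782
Σp_IIIᵢ² = 0.1206² + 0.1051² + 0.2101² + 0.2918² + 0.0039² + 0.2646² + 0.0039² = 0.014544 + 0.011046 + 0.044142 + 0.085147 + 0.000015 + 0.070013 + 0.000015 = 0.224922
B_III = 1 / 0.224922 = 4.4460
Σp_Iᵢ² = 0.0438² + 0.0365² + 0.0073² + 0.4380² + 0.1168² + 0.3139² + 0.0438² = 0.001918 + 0.001332 + 0.000053 + 0.191844 + 0.013642 + 0.098533 + 0.001918 = 0.309240
B_I = 1 / 0.309240 = 3.2337
Ranking by B (broadest → narrowest): morphospecies IV (5.74) > morphospecies III (4.45) > morphospecies II (4.08) > morphospecies I (3.23)

morphospecies IV > morphospecies III > morphospecies II > morphospecies I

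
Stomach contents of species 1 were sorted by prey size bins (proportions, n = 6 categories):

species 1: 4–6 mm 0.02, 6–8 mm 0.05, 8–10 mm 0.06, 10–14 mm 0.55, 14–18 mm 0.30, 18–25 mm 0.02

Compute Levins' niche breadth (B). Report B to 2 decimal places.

2.50

Σpᵢ² = 0.02² + 0.05² + 0.06² + 0.55² + 0.30² + 0.02² = 0.0004 + 0.0025 + 0.0036 + 0.3025 + 0.0900 + 0.0004 = 0.3994
B = 1 / 0.3994 = 2.5038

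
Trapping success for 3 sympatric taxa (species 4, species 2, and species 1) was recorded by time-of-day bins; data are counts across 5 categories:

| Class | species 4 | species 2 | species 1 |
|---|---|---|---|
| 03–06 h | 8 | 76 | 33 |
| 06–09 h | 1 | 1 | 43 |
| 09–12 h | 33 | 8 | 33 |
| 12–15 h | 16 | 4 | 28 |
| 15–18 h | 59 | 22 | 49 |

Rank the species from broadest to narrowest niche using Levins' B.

species 1 > species 4 > species 2

Proportions for species 4 (n=117): 8/117=0.0684, 1/117=0.0085, 33/117=0.2821, 16/117=0.1368, 59/117=0.5043
Proportions for species 2 (n=111): 76/111=0.6847, 1/111=0.0090, 8/111=0.0721, 4/111=0.0360, 22/111=0.1982
Proportions for species 1 (n=186): 33/186=0.1774, 43/186=0.2312, 33/186=0.1774, 28/186=0.1505, 49/186=0.2634
Σp_4ᵢ² = 0.0684² + 0.0085² + 0.2821² + 0.1368² + 0.5043² = 0.004679 + 0.000072 + 0.079580 + 0.018714 + 0.254318 = 0.357363
B_4 = 1 / 0.357363 = 2.7983
Σp_2ᵢ² = 0.6847² + 0.0090² + 0.0721² + 0.0360² + 0.1982² = 0.468814 + 0.000081 + 0.005198 + 0.001296 + 0.039283 = 0.514672
B_2 = 1 / 0.514672 = 1.9430
Σp_1ᵢ² = 0.1774² + 0.2312² + 0.1774² + 0.1505² + 0.2634² = 0.031471 + 0.053453 + 0.031471 + 0.022650 + 0.069380 = 0.208425
B_1 = 1 / 0.208425 = 4.7979
Ranking by B (broadest → narrowest): species 1 (4.80) > species 4 (2.80) > species 2 (1.94)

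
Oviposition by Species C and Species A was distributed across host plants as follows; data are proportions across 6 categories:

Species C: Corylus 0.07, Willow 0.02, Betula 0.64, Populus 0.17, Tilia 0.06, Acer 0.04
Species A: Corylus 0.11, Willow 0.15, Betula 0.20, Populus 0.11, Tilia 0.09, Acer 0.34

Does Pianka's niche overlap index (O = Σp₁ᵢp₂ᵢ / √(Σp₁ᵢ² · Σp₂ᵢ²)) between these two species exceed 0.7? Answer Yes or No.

No

Σ p₁ᵢp₂ᵢ = 0.0077 + 0.0030 + 0.1280 + 0.0187 + 0.0054 + 0.0136 = 0.1764
Σp_1ᵢ² = 0.07² + 0.02² + 0.64² + 0.17² + 0.06² + 0.04² = 0.0049 + 0.0004 + 0.4096 + 0.0289 + 0.0036 + 0.0016 = 0.4490
Σp_2ᵢ² = 0.11² + 0.15² + 0.20² + 0.11² + 0.09² + 0.34² = 0.0121 + 0.0225 + 0.0400 + 0.0121 + 0.0081 + 0.1156 = 0.2104
O = 0.1764 / √(0.4490 × 0.2104) = 0.1764 / 0.30736 = 0.5739
O = 0.5739 < 0.7 → No.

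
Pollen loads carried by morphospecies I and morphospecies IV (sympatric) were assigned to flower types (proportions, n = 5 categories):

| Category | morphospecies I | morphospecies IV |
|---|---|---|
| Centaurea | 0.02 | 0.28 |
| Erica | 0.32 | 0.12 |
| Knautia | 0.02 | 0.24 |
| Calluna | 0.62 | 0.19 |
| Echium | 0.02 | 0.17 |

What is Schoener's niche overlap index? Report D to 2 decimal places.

0.37

Σ|p₁ᵢ − p₂ᵢ| = 0.26 + 0.20 + 0.22 + 0.43 + 0.15 = 1.26
D = 1 − ½ × 1.26 = 1 − 0.630 = 0.3700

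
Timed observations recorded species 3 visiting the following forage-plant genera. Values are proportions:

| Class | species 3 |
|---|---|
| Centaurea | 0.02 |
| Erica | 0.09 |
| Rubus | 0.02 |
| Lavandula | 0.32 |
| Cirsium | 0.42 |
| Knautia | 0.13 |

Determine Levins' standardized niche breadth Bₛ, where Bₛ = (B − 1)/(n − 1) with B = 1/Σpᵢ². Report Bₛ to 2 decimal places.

0.46

Σpᵢ² = 0.02² + 0.09² + 0.02² + 0.32² + 0.42² + 0.13² = 0.0004 + 0.0081 + 0.0004 + 0.1024 + 0.1764 + 0.0169 = 0.3046
B = 1 / 0.3046 = 3.2830
Bₛ = (B − 1)/(n − 1) = (3.2830 − 1)/(6 − 1) = 2.2830/5 = 0.4566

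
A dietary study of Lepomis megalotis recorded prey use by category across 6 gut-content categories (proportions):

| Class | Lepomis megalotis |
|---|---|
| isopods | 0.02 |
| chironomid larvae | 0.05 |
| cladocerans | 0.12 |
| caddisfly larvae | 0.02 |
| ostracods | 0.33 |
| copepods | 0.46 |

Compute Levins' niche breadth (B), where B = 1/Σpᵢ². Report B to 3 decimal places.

Σpᵢ² = 0.02² + 0.05² + 0.12² + 0.02² + 0.33² + 0.46² = 0.0004 + 0.0025 + 0.0144 + 0.0004 + 0.1089 + 0.2116 = 0.3382
B = 1 / 0.3382 = 2.95683

2.957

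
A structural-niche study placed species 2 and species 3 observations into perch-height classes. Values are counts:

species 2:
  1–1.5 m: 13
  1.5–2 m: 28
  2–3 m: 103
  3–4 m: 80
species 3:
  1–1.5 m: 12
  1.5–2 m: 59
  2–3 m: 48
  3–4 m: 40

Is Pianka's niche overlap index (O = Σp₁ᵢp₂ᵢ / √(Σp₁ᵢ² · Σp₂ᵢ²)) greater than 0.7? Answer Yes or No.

Proportions for species 2 (n=224): 13/224=0.0580, 28/224=0.1250, 103/224=0.4598, 80/224=0.3571
Proportions for species 3 (n=159): 12/159=0.0755, 59/159=0.3711, 48/159=0.3019, 40/159=0.2516
Σ p₁ᵢp₂ᵢ = 0.004379 + 0.046388 + 0.138814 + 0.089846 = 0.279427
Σp_1ᵢ² = 0.0580² + 0.1250² + 0.4598² + 0.3571² = 0.003364 + 0.015625 + 0.211416 + 0.127520 = 0.357925
Σp_2ᵢ² = 0.0755² + 0.3711² + 0.3019² + 0.2516² = 0.005700 + 0.137715 + 0.091144 + 0.063303 = 0.297862
O = 0.279427 / √(0.357925 × 0.297862) = 0.279427 / 0.3265153 = 0.8558
O = 0.8558 > 0.7 → Yes.

Yes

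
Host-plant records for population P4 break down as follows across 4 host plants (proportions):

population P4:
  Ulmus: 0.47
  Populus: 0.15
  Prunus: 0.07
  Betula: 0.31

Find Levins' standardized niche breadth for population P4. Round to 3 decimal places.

Σpᵢ² = 0.47² + 0.15² + 0.07² + 0.31² = 0.2209 + 0.0225 + 0.0049 + 0.0961 = 0.3444
B = 1 / 0.3444 = 2.90360
Bₛ = (B − 1)/(n − 1) = (2.90360 − 1)/(4 − 1) = 1.90360/3 = 0.63453

0.635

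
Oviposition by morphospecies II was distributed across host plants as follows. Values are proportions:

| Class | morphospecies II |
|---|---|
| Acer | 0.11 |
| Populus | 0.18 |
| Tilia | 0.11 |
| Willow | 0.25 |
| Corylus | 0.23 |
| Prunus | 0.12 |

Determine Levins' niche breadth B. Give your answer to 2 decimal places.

5.36

Σpᵢ² = 0.11² + 0.18² + 0.11² + 0.25² + 0.23² + 0.12² = 0.0121 + 0.0324 + 0.0121 + 0.0625 + 0.0529 + 0.0144 = 0.1864
B = 1 / 0.1864 = 5.3648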